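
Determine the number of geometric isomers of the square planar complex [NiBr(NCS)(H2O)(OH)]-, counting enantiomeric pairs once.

3

A square has two trans pairs of vertices; adjacent vertices are cis.
There are 3 geometric isomers: (Br/NCS trans, H2O/OH trans); (Br/OH trans, H2O/NCS trans); (Br/H2O trans, NCS/OH trans).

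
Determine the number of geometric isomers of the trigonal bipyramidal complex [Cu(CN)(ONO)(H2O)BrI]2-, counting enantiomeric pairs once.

10

A trigonal bipyramid has two axial and three equatorial sites, which are chemically inequivalent.
Systematic enumeration (placing each ligand type in turn and discarding arrangements equivalent by rotation or reflection) gives 10 geometric isomers.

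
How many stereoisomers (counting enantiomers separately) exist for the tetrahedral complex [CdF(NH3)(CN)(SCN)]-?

2

All four vertices of a tetrahedron are equivalent and mutually adjacent, so cis/trans isomerism cannot arise.
Only one geometric arrangement is possible; it has no improper symmetry element, so it exists as a pair of enantiomers (2 stereoisomers).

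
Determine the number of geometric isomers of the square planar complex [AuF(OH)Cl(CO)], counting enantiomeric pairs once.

3

A square has two trans pairs of vertices; adjacent vertices are cis.
Systematic placement gives 3 geometric isomers: (CO/F trans, Cl/OH trans); (CO/OH trans, Cl/F trans); (CO/Cl trans, F/OH trans).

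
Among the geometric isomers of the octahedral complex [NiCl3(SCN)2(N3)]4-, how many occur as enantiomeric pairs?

0

There are 3 geometric isomers: Cl mer, SCN trans; Cl mer, SCN cis; Cl fac, SCN cis.
Each arrangement has an internal mirror plane or centre of symmetry, so none is chiral.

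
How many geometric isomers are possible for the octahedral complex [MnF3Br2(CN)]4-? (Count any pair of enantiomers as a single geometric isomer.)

3

In an octahedral complex each vertex has one trans partner and four cis neighbours.
There are 3 geometric isomers: F mer, Br trans; F mer, Br cis; F fac, Br cis.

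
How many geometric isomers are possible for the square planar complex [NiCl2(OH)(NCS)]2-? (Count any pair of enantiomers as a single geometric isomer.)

2

The distinct arrangements are (2 in all): Cl cis; Cl trans.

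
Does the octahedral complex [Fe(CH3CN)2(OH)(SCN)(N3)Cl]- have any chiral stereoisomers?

yes

Systematic enumeration (placing each ligand type in turn and discarding arrangements equivalent by rotation or reflection) gives 9 geometric isomers.
Of these, 6 lack any improper symmetry element and so occur as enantiomeric pairs, giving 9 + 6 = 15 stereoisomers in total.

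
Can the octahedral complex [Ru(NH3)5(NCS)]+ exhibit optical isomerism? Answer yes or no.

Only one geometric arrangement is possible.

no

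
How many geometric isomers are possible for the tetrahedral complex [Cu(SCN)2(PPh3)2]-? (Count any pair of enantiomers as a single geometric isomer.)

Only one geometric arrangement is possible.

1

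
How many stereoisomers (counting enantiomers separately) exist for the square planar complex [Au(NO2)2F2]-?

A square has two trans pairs of vertices; adjacent vertices are cis.
The distinct arrangements are (2 in all): NO2 cis; NO2 trans.
Each arrangement has an internal mirror plane or centre of symmetry, so none is chiral.

2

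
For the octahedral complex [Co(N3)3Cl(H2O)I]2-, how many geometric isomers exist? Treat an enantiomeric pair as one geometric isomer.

Working through the distinct placements yields 4 geometric isomers: N3 mer (3 arrangements); N3 fac (chiral).

4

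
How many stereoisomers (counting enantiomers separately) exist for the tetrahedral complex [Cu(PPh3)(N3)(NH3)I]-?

2

All four vertices of a tetrahedron are equivalent and mutually adjacent, so cis/trans isomerism cannot arise.
Only one geometric arrangement is possible; it has no improper symmetry element, so it exists as a pair of enantiomers (2 stereoisomers).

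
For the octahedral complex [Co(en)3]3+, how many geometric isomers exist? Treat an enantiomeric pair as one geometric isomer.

1

In an octahedral complex each vertex has one trans partner and four cis neighbours.
Each en is bidentate and must span two cis positions.
Only one geometric arrangement is possible; it has no improper symmetry element, so it exists as a pair of enantiomers (2 stereoisomers).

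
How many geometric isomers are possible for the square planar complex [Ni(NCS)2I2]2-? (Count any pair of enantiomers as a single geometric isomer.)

In a square planar complex each vertex has one trans partner and two cis neighbours.
The distinct arrangements are (2 in all): NCS cis; NCS trans.

2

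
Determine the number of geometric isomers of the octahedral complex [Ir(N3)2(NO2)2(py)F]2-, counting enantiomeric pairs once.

The six octahedral sites form three mutually perpendicular trans pairs.
Working through the distinct placements yields 6 geometric isomers: N3 cis, NO2 cis (3 arrangements, 2 chiral); N3 cis, NO2 trans; N3 trans, NO2 cis; N3 trans, NO2 trans.

6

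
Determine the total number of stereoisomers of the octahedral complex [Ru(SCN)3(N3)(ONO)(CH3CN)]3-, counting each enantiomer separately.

5

There are 4 geometric isomers: SCN mer (3 arrangements); SCN fac (chiral).
One of these lacks any improper symmetry element and so occurs as an enantiomeric pair, giving 4 + 1 = 5 stereoisomers in total.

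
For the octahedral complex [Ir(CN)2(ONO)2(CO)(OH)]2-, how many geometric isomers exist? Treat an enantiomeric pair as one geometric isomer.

6

An octahedron has six vertices in three trans pairs; every non-trans pair is cis.
There are 6 geometric isomers: CN trans, ONO trans; CN trans, ONO cis; CN cis, ONO trans; CN cis, ONO cis (3 arrangements, 2 chiral).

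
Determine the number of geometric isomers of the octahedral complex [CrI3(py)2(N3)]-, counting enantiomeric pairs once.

An octahedron has six vertices in three trans pairs; every non-trans pair is cis.
Systematic placement gives 3 geometric isomers: I mer, py trans; I mer, py cis; I fac, py cis.

3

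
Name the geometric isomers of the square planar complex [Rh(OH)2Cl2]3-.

cis and trans

A square has two trans pairs of vertices; adjacent vertices are cis.
Working through the distinct placements yields 2 geometric isomers: OH cis; OH trans.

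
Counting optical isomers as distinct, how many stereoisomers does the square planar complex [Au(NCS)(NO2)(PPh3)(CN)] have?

3

In a square planar complex each vertex has one trans partner and two cis neighbours.
Working through the distinct placements yields 3 geometric isomers: (CN/NO2 trans, NCS/PPh3 trans); (CN/PPh3 trans, NCS/NO2 trans); (CN/NCS trans, NO2/PPh3 trans).
Each arrangement has an internal mirror plane or centre of symmetry, so none is chiral.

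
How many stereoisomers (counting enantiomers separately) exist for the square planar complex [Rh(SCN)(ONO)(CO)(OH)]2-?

3

A square has two trans pairs of vertices; adjacent vertices are cis.
Systematic placement gives 3 geometric isomers: (CO/ONO trans, OH/SCN trans); (CO/SCN trans, OH/ONO trans); (CO/OH trans, ONO/SCN trans).
Each arrangement has an internal mirror plane or centre of symmetry, so none is chiral.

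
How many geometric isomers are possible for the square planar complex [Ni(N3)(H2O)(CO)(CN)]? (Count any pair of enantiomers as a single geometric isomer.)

In a square planar complex each vertex has one trans partner and two cis neighbours.
Working through the distinct placements yields 3 geometric isomers: (CN/H2O trans, CO/N3 trans); (CN/N3 trans, CO/H2O trans); (CN/CO trans, H2O/N3 trans).

3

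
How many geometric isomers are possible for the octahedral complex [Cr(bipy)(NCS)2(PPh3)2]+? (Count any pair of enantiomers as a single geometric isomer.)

Each bipy is bidentate and must span two cis positions.
Working through the distinct placements yields 3 geometric isomers: NCS trans, PPh3 cis; NCS cis, PPh3 cis (chiral); NCS cis, PPh3 trans.

3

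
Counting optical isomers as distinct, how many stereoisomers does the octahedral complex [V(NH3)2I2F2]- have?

6

In an octahedral complex each vertex has one trans partner and four cis neighbours.
Systematic placement gives 5 geometric isomers: NH3 trans, I trans, F trans; NH3 cis, I cis, F trans; NH3 trans, I cis, F cis; NH3 cis, I cis, F cis (chiral); NH3 cis, I trans, F cis.
One of these lacks any improper symmetry element and so occurs as an enantiomeric pair, giving 5 + 1 = 6 stereoisomers in total.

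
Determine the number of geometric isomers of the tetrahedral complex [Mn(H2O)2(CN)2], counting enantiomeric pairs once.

Only one geometric arrangement is possible.

1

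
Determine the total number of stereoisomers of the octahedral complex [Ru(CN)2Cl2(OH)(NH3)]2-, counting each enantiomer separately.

8

The distinct arrangements are (6 in all): CN trans, Cl trans; CN trans, Cl cis; CN cis, Cl cis (3 arrangements, 2 chiral); CN cis, Cl trans.
Of these, 2 lack any improper symmetry element and so occur as enantiomeric pairs, giving 6 + 2 = 8 stereoisomers in total.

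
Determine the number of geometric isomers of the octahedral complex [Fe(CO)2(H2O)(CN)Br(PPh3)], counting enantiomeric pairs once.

In an octahedral complex each vertex has one trans partner and four cis neighbours.
Placing the ligands in turn and identifying arrangements related by rotation or reflection leaves 9 distinct geometric isomers.

9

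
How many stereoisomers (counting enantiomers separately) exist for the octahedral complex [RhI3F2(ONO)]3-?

Systematic placement gives 3 geometric isomers: I mer, F trans; I fac, F cis; I mer, F cis.
Each arrangement has an internal mirror plane or centre of symmetry, so none is chiral.

3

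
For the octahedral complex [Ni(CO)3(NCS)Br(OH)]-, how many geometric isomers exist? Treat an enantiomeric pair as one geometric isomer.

4

An octahedron has six vertices in three trans pairs; every non-trans pair is cis.
Systematic placement gives 4 geometric isomers: CO mer (3 arrangements); CO fac (chiral).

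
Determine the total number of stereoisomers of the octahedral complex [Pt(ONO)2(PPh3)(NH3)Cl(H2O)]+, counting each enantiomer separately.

In an octahedral complex each vertex has one trans partner and four cis neighbours.
Systematic enumeration (placing each ligand type in turn and discarding arrangements equivalent by rotation or reflection) gives 9 geometric isomers.
Of these, 6 lack any improper symmetry element and so occur as enantiomeric pairs, giving 9 + 6 = 15 stereoisomers in total.

15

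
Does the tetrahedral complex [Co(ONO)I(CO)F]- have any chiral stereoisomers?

Only one geometric arrangement is possible; it has no improper symmetry element, so it exists as a pair of enantiomers (2 stereoisomers).

yes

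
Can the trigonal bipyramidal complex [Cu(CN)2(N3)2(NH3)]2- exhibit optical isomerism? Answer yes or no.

Systematic enumeration (placing each ligand type in turn and discarding arrangements equivalent by rotation or reflection) gives 5 geometric isomers.
One of these lacks any improper symmetry element and so occurs as an enantiomeric pair, giving 5 + 1 = 6 stereoisomers in total.

yes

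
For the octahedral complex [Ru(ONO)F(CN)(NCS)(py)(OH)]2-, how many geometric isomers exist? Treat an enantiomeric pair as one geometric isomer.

An octahedron has six vertices in three trans pairs; every non-trans pair is cis.
Exhaustive case analysis gives 15 geometric isomers.

15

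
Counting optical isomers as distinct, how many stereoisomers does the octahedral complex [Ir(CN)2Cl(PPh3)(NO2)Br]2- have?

Placing the ligands in turn and identifying arrangements related by rotation or reflection leaves 9 distinct geometric isomers.
Of these, 6 lack any improper symmetry element and so occur as enantiomeric pairs, giving 9 + 6 = 15 stereoisomers in total.

15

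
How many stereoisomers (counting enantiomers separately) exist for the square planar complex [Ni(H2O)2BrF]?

2

Systematic placement gives 2 geometric isomers: H2O cis; H2O trans.
Each arrangement has an internal mirror plane or centre of symmetry, so none is chiral.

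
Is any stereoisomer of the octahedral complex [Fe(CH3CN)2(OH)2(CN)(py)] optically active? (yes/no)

yes

Working through the distinct placements yields 6 geometric isomers: CH3CN trans, OH cis; CH3CN trans, OH trans; CH3CN cis, OH cis (3 arrangements, 2 chiral); CH3CN cis, OH trans.
Of these, 2 lack any improper symmetry element and so occur as enantiomeric pairs, giving 6 + 2 = 8 stereoisomers in total.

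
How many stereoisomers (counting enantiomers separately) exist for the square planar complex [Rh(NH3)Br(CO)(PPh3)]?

A square has two trans pairs of vertices; adjacent vertices are cis.
Systematic placement gives 3 geometric isomers: (Br/NH3 trans, CO/PPh3 trans); (Br/PPh3 trans, CO/NH3 trans); (Br/CO trans, NH3/PPh3 trans).
Each arrangement has an internal mirror plane or centre of symmetry, so none is chiral.

3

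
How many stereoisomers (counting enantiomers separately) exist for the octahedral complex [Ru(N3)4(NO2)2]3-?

The six octahedral sites form three mutually perpendicular trans pairs.
Systematic placement gives 2 geometric isomers: NO2 trans; NO2 cis.
Each arrangement has an internal mirror plane or centre of symmetry, so none is chiral.

2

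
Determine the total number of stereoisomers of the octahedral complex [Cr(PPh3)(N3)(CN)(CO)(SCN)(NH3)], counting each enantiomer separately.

30

The six octahedral sites form three mutually perpendicular trans pairs.
Exhaustive case analysis gives 15 geometric isomers.
Of these, 15 lack any improper symmetry element and so occur as enantiomeric pairs, giving 15 + 15 = 30 stereoisomers in total.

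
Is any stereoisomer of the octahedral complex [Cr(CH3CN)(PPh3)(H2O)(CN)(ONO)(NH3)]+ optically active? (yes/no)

In an octahedral complex each vertex has one trans partner and four cis neighbours.
Exhaustive case analysis gives 15 geometric isomers.
Of these, 15 lack any improper symmetry element and so occur as enantiomeric pairs, giving 15 + 15 = 30 stereoisomers in total.

yes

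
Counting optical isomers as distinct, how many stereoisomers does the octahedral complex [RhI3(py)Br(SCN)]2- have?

5

The six octahedral sites form three mutually perpendicular trans pairs.
There are 4 geometric isomers: I mer (3 arrangements); I fac (chiral).
One of these lacks any improper symmetry element and so occurs as an enantiomeric pair, giving 4 + 1 = 5 stereoisomers in total.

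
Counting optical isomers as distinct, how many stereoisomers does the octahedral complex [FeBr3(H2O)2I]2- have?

An octahedron has six vertices in three trans pairs; every non-trans pair is cis.
Working through the distinct placements yields 3 geometric isomers: Br mer, H2O cis; Br mer, H2O trans; Br fac, H2O cis.
Each arrangement has an internal mirror plane or centre of symmetry, so none is chiral.

3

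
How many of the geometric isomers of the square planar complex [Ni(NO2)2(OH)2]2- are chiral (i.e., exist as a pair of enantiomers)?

0

The distinct arrangements are (2 in all): NO2 cis; NO2 trans.
Each arrangement has an internal mirror plane or centre of symmetry, so none is chiral.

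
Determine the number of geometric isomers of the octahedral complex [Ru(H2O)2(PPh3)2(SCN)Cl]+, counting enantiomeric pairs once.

An octahedron has six vertices in three trans pairs; every non-trans pair is cis.
Working through the distinct placements yields 6 geometric isomers: H2O cis, PPh3 cis (3 arrangements, 2 chiral); H2O cis, PPh3 trans; H2O trans, PPh3 cis; H2O trans, PPh3 trans.

6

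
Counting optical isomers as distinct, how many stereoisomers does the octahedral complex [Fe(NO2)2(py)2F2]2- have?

In an octahedral complex each vertex has one trans partner and four cis neighbours.
The distinct arrangements are (5 in all): NO2 trans, py trans, F trans; NO2 cis, py cis, F trans; NO2 cis, py trans, F cis; NO2 cis, py cis, F cis (chiral); NO2 trans, py cis, F cis.
One of these lacks any improper symmetry element and so occurs as an enantiomeric pair, giving 5 + 1 = 6 stereoisomers in total.

6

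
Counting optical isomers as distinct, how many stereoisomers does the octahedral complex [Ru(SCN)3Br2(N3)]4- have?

Systematic placement gives 3 geometric isomers: SCN mer, Br trans; SCN mer, Br cis; SCN fac, Br cis.
Each arrangement has an internal mirror plane or centre of symmetry, so none is chiral.

3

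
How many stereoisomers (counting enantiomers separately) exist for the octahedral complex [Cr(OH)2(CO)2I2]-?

An octahedron has six vertices in three trans pairs; every non-trans pair is cis.
The distinct arrangements are (5 in all): OH trans, CO trans, I trans; OH cis, CO trans, I cis; OH trans, CO cis, I cis; OH cis, CO cis, I cis (chiral); OH cis, CO cis, I trans.
One of these lacks any improper symmetry element and so occurs as an enantiomeric pair, giving 5 + 1 = 6 stereoisomers in total.

6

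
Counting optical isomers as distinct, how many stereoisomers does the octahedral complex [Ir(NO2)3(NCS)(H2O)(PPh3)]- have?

In an octahedral complex each vertex has one trans partner and four cis neighbours.
Working through the distinct placements yields 4 geometric isomers: NO2 mer (3 arrangements); NO2 fac (chiral).
One of these lacks any improper symmetry element and so occurs as an enantiomeric pair, giving 4 + 1 = 5 stereoisomers in total.

5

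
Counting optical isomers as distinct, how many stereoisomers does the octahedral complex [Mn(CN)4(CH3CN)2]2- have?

An octahedron has six vertices in three trans pairs; every non-trans pair is cis.
The distinct arrangements are (2 in all): CH3CN trans; CH3CN cis.
Each arrangement has an internal mirror plane or centre of symmetry, so none is chiral.

2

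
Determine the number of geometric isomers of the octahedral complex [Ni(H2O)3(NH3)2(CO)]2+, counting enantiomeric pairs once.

3

There are 3 geometric isomers: H2O mer, NH3 trans; H2O fac, NH3 cis; H2O mer, NH3 cis.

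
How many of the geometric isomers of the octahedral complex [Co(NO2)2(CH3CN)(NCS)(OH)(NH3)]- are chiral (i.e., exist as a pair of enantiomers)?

An octahedron has six vertices in three trans pairs; every non-trans pair is cis.
Exhaustive case analysis gives 9 geometric isomers.
Of these, 6 lack any improper symmetry element and so occur as enantiomeric pairs, giving 9 + 6 = 15 stereoisomers in total.

6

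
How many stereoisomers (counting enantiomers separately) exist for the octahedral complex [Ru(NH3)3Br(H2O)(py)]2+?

Working through the distinct placements yields 4 geometric isomers: NH3 mer (3 arrangements); NH3 fac (chiral).
One of these lacks any improper symmetry element and so occurs as an enantiomeric pair, giving 4 + 1 = 5 stereoisomers in total.

5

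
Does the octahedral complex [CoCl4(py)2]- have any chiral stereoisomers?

The six octahedral sites form three mutually perpendicular trans pairs.
There are 2 geometric isomers: py trans; py cis.
Each arrangement has an internal mirror plane or centre of symmetry, so none is chiral.

no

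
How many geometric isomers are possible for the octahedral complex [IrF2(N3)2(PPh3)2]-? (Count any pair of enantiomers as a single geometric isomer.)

5

The six octahedral sites form three mutually perpendicular trans pairs.
Systematic placement gives 5 geometric isomers: F trans, N3 trans, PPh3 trans; F trans, N3 cis, PPh3 cis; F cis, N3 cis, PPh3 trans; F cis, N3 cis, PPh3 cis (chiral); F cis, N3 trans, PPh3 cis.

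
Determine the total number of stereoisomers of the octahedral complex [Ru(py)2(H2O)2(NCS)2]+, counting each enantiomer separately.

6

In an octahedral complex each vertex has one trans partner and four cis neighbours.
Working through the distinct placements yields 5 geometric isomers: py trans, H2O trans, NCS trans; py cis, H2O trans, NCS cis; py trans, H2O cis, NCS cis; py cis, H2O cis, NCS cis (chiral); py cis, H2O cis, NCS trans.
One of these lacks any improper symmetry element and so occurs as an enantiomeric pair, giving 5 + 1 = 6 stereoisomers in total.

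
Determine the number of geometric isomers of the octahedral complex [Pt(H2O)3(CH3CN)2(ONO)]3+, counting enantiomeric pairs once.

3

An octahedron has six vertices in three trans pairs; every non-trans pair is cis.
There are 3 geometric isomers: H2O mer, CH3CN trans; H2O fac, CH3CN cis; H2O mer, CH3CN cis.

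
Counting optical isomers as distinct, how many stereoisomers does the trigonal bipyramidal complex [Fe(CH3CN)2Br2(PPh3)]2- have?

A trigonal bipyramid has two axial and three equatorial sites, which are chemically inequivalent.
Exhaustive case analysis gives 5 geometric isomers.
One of these lacks any improper symmetry element and so occurs as an enantiomeric pair, giving 5 + 1 = 6 stereoisomers in total.

6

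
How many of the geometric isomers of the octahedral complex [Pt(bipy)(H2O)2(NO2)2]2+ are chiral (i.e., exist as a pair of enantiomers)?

1

The six octahedral sites form three mutually perpendicular trans pairs.
Each bipy is bidentate and must span two cis positions.
There are 3 geometric isomers: H2O trans, NO2 cis; H2O cis, NO2 cis (chiral); H2O cis, NO2 trans.
One of these lacks any improper symmetry element and so occurs as an enantiomeric pair, giving 3 + 1 = 4 stereoisomers in total.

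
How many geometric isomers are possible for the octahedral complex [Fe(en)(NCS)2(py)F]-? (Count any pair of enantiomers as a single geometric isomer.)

4

In an octahedral complex each vertex has one trans partner and four cis neighbours.
Each en is bidentate and must span two cis positions.
There are 4 geometric isomers: NCS cis (3 arrangements, 2 chiral); NCS trans.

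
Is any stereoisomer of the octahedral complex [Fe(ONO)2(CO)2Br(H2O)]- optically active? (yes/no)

In an octahedral complex each vertex has one trans partner and four cis neighbours.
There are 6 geometric isomers: ONO trans, CO cis; ONO cis, CO cis (3 arrangements, 2 chiral); ONO trans, CO trans; ONO cis, CO trans.
Of these, 2 lack any improper symmetry element and so occur as enantiomeric pairs, giving 6 + 2 = 8 stereoisomers in total.

yes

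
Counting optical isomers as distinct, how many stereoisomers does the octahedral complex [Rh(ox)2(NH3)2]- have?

The six octahedral sites form three mutually perpendicular trans pairs.
Each ox is bidentate and must span two cis positions.
The distinct arrangements are (2 in all): NH3 trans; NH3 cis (chiral).
One of these lacks any improper symmetry element and so occurs as an enantiomeric pair, giving 2 + 1 = 3 stereoisomers in total.

3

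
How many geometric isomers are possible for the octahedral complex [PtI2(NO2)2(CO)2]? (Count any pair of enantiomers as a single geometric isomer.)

In an octahedral complex each vertex has one trans partner and four cis neighbours.
Systematic placement gives 5 geometric isomers: I trans, NO2 trans, CO trans; I cis, NO2 cis, CO trans; I cis, NO2 trans, CO cis; I cis, NO2 cis, CO cis (chiral); I trans, NO2 cis, CO cis.

5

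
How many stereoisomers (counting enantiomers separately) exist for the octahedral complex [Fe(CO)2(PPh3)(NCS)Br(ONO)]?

Systematic enumeration (placing each ligand type in turn and discarding arrangements equivalent by rotation or reflection) gives 9 geometric isomers.
Of these, 6 lack any improper symmetry element and so occur as enantiomeric pairs, giving 9 + 6 = 15 stereoisomers in total.

15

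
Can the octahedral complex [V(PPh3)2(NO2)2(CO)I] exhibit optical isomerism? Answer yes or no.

yes

In an octahedral complex each vertex has one trans partner and four cis neighbours.
Working through the distinct placements yields 6 geometric isomers: PPh3 trans, NO2 trans; PPh3 cis, NO2 cis (3 arrangements, 2 chiral); PPh3 trans, NO2 cis; PPh3 cis, NO2 trans.
Of these, 2 lack any improper symmetry element and so occur as enantiomeric pairs, giving 6 + 2 = 8 stereoisomers in total.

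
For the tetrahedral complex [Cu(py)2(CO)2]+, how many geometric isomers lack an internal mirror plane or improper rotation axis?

0

All four vertices of a tetrahedron are equivalent and mutually adjacent, so cis/trans isomerism cannot arise.
Only one geometric arrangement is possible.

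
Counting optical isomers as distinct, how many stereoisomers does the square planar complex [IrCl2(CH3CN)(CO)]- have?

The distinct arrangements are (2 in all): Cl cis; Cl trans.
Each arrangement has an internal mirror plane or centre of symmetry, so none is chiral.

2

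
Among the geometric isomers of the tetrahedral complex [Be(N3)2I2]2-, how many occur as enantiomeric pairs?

Only one geometric arrangement is possible.

0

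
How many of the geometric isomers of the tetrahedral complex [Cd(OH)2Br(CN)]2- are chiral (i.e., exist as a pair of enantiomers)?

In a tetrahedral complex all four positions are equivalent and every pair of ligands is adjacent — there is no cis/trans distinction.
Only one geometric arrangement is possible.

0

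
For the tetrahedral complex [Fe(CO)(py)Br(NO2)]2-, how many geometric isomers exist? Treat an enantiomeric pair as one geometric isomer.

In a tetrahedral complex all four positions are equivalent and every pair of ligands is adjacent — there is no cis/trans distinction.
Only one geometric arrangement is possible; it has no improper symmetry element, so it exists as a pair of enantiomers (2 stereoisomers).

1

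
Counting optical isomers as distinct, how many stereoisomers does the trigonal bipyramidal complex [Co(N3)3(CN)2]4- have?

3

A trigonal bipyramid has two axial and three equatorial sites, which are chemically inequivalent.
Working through the distinct placements yields 3 geometric isomers: CN both axial; CN one axial, one equatorial; CN both equatorial.
Each arrangement has an internal mirror plane or centre of symmetry, so none is chiral.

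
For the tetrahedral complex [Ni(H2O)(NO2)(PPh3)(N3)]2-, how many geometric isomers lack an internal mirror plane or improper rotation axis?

Only one geometric arrangement is possible; it has no improper symmetry element, so it exists as a pair of enantiomers (2 stereoisomers).

1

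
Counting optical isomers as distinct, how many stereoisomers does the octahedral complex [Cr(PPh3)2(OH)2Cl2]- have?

6

In an octahedral complex each vertex has one trans partner and four cis neighbours.
There are 5 geometric isomers: PPh3 trans, OH trans, Cl trans; PPh3 cis, OH cis, Cl trans; PPh3 trans, OH cis, Cl cis; PPh3 cis, OH cis, Cl cis (chiral); PPh3 cis, OH trans, Cl cis.
One of these lacks any improper symmetry element and so occurs as an enantiomeric pair, giving 5 + 1 = 6 stereoisomers in total.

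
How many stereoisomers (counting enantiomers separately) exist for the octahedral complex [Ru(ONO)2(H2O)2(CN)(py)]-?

8

The six octahedral sites form three mutually perpendicular trans pairs.
There are 6 geometric isomers: ONO cis, H2O cis (3 arrangements, 2 chiral); ONO trans, H2O cis; ONO cis, H2O trans; ONO trans, H2O trans.
Of these, 2 lack any improper symmetry element and so occur as enantiomeric pairs, giving 6 + 2 = 8 stereoisomers in total.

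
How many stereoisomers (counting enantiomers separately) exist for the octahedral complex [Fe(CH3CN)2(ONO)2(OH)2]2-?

In an octahedral complex each vertex has one trans partner and four cis neighbours.
Systematic placement gives 5 geometric isomers: CH3CN trans, ONO trans, OH trans; CH3CN trans, ONO cis, OH cis; CH3CN cis, ONO trans, OH cis; CH3CN cis, ONO cis, OH cis (chiral); CH3CN cis, ONO cis, OH trans.
One of these lacks any improper symmetry element and so occurs as an enantiomeric pair, giving 5 + 1 = 6 stereoisomers in total.

6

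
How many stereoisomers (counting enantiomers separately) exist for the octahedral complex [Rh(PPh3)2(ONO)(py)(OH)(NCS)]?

15

The six octahedral sites form three mutually perpendicular trans pairs.
Exhaustive case analysis gives 9 geometric isomers.
Of these, 6 lack any improper symmetry element and so occur as enantiomeric pairs, giving 9 + 6 = 15 stereoisomers in total.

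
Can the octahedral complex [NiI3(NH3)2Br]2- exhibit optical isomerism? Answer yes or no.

Systematic placement gives 3 geometric isomers: I mer, NH3 trans; I fac, NH3 cis; I mer, NH3 cis.
Each arrangement has an internal mirror plane or centre of symmetry, so none is chiral.

no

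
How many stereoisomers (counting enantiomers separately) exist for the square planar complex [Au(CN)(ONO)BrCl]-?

A square has two trans pairs of vertices; adjacent vertices are cis.
The distinct arrangements are (3 in all): (Br/Cl trans, CN/ONO trans); (Br/ONO trans, CN/Cl trans); (Br/CN trans, Cl/ONO trans).
Each arrangement has an internal mirror plane or centre of symmetry, so none is chiral.

3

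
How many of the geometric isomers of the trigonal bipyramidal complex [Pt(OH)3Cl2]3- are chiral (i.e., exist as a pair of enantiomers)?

Working through the distinct placements yields 3 geometric isomers: Cl both axial; Cl one axial, one equatorial; Cl both equatorial.
Each arrangement has an internal mirror plane or centre of symmetry, so none is chiral.

0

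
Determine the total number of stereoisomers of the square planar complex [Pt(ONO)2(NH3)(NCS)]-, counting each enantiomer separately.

2

A square has two trans pairs of vertices; adjacent vertices are cis.
There are 2 geometric isomers: ONO cis; ONO trans.
Each arrangement has an internal mirror plane or centre of symmetry, so none is chiral.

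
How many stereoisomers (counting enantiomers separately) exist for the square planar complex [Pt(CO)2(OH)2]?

There are 2 geometric isomers: CO cis; CO trans.
Each arrangement has an internal mirror plane or centre of symmetry, so none is chiral.

2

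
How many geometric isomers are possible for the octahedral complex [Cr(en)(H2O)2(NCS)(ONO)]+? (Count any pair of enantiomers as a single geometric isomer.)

4

An octahedron has six vertices in three trans pairs; every non-trans pair is cis.
Each en is bidentate and must span two cis positions.
There are 4 geometric isomers: H2O trans; H2O cis (3 arrangements, 2 chiral).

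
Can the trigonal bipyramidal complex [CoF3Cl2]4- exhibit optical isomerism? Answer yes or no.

A trigonal bipyramid has two axial and three equatorial sites, which are chemically inequivalent.
Working through the distinct placements yields 3 geometric isomers: Cl both axial; Cl one axial, one equatorial; Cl both equatorial.
Each arrangement has an internal mirror plane or centre of symmetry, so none is chiral.

no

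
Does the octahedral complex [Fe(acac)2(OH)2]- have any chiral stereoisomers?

yes

An octahedron has six vertices in three trans pairs; every non-trans pair is cis.
Each acac is bidentate and must span two cis positions.
Working through the distinct placements yields 2 geometric isomers: OH trans; OH cis (chiral).
One of these lacks any improper symmetry element and so occurs as an enantiomeric pair, giving 2 + 1 = 3 stereoisomers in total.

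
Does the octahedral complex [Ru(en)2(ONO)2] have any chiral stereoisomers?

yes

An octahedron has six vertices in three trans pairs; every non-trans pair is cis.
Each en is bidentate and must span two cis positions.
There are 2 geometric isomers: ONO trans; ONO cis (chiral).
One of these lacks any improper symmetry element and so occurs as an enantiomeric pair, giving 2 + 1 = 3 stereoisomers in total.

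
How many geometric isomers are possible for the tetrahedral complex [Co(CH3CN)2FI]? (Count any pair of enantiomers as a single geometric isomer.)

1

All four vertices of a tetrahedron are equivalent and mutually adjacent, so cis/trans isomerism cannot arise.
Only one geometric arrangement is possible.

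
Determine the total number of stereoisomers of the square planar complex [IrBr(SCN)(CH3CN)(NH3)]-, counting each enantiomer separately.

A square has two trans pairs of vertices; adjacent vertices are cis.
The distinct arrangements are (3 in all): (Br/NH3 trans, CH3CN/SCN trans); (Br/SCN trans, CH3CN/NH3 trans); (Br/CH3CN trans, NH3/SCN trans).
Each arrangement has an internal mirror plane or centre of symmetry, so none is chiral.

3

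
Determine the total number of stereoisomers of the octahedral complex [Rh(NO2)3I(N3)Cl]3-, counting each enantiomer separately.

5

An octahedron has six vertices in three trans pairs; every non-trans pair is cis.
There are 4 geometric isomers: NO2 mer (3 arrangements); NO2 fac (chiral).
One of these lacks any improper symmetry element and so occurs as an enantiomeric pair, giving 4 + 1 = 5 stereoisomers in total.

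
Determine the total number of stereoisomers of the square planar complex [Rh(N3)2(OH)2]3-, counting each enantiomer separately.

2

In a square planar complex each vertex has one trans partner and two cis neighbours.
Systematic placement gives 2 geometric isomers: N3 cis; N3 trans.
Each arrangement has an internal mirror plane or centre of symmetry, so none is chiral.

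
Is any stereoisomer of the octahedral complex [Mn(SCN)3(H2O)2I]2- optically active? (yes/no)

The six octahedral sites form three mutually perpendicular trans pairs.
Working through the distinct placements yields 3 geometric isomers: SCN mer, H2O trans; SCN mer, H2O cis; SCN fac, H2O cis.
Each arrangement has an internal mirror plane or centre of symmetry, so none is chiral.

no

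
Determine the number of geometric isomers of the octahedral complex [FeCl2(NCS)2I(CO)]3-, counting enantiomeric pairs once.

6

The distinct arrangements are (6 in all): Cl cis, NCS trans; Cl cis, NCS cis (3 arrangements, 2 chiral); Cl trans, NCS trans; Cl trans, NCS cis.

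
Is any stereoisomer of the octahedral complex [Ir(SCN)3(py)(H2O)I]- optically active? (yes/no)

The distinct arrangements are (4 in all): SCN mer (3 arrangements); SCN fac (chiral).
One of these lacks any improper symmetry element and so occurs as an enantiomeric pair, giving 4 + 1 = 5 stereoisomers in total.

yes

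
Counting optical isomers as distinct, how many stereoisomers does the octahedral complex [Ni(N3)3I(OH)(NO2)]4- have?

5

The six octahedral sites form three mutually perpendicular trans pairs.
The distinct arrangements are (4 in all): N3 mer (3 arrangements); N3 fac (chiral).
One of these lacks any improper symmetry element and so occurs as an enantiomeric pair, giving 4 + 1 = 5 stereoisomers in total.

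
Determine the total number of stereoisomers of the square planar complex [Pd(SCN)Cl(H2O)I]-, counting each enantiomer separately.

3

A square has two trans pairs of vertices; adjacent vertices are cis.
Systematic placement gives 3 geometric isomers: (Cl/I trans, H2O/SCN trans); (Cl/SCN trans, H2O/I trans); (Cl/H2O trans, I/SCN trans).
Each arrangement has an internal mirror plane or centre of symmetry, so none is chiral.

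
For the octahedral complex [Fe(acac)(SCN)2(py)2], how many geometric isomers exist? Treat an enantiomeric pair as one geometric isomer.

An octahedron has six vertices in three trans pairs; every non-trans pair is cis.
Each acac is bidentate and must span two cis positions.
There are 3 geometric isomers: SCN trans, py cis; SCN cis, py trans; SCN cis, py cis (chiral).

3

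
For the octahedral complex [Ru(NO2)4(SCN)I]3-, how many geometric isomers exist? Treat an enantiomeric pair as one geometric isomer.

2

Systematic placement gives 2 geometric isomers: SCN and I mutually cis; SCN and I mutually trans.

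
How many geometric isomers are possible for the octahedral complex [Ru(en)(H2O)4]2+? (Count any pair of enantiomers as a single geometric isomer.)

1

An octahedron has six vertices in three trans pairs; every non-trans pair is cis.
Each en is bidentate and must span two cis positions.
Only one geometric arrangement is possible.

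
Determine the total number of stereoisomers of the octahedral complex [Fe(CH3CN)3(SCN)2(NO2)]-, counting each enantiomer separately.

The six octahedral sites form three mutually perpendicular trans pairs.
There are 3 geometric isomers: CH3CN mer, SCN trans; CH3CN mer, SCN cis; CH3CN fac, SCN cis.
Each arrangement has an internal mirror plane or centre of symmetry, so none is chiral.

3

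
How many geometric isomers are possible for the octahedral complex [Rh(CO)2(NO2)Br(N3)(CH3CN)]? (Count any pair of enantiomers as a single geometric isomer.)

The six octahedral sites form three mutually perpendicular trans pairs.
Systematic enumeration (placing each ligand type in turn and discarding arrangements equivalent by rotation or reflection) gives 9 geometric isomers.

9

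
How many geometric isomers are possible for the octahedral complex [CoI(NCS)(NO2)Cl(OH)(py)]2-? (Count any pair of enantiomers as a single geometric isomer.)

15

In an octahedral complex each vertex has one trans partner and four cis neighbours.
Systematic enumeration (placing each ligand type in turn and discarding arrangements equivalent by rotation or reflection) gives 15 geometric isomers.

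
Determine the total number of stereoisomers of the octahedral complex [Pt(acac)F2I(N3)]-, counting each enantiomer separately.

The six octahedral sites form three mutually perpendicular trans pairs.
Each acac is bidentate and must span two cis positions.
There are 4 geometric isomers: F trans; F cis (3 arrangements, 2 chiral).
Of these, 2 lack any improper symmetry element and so occur as enantiomeric pairs, giving 4 + 2 = 6 stereoisomers in total.

6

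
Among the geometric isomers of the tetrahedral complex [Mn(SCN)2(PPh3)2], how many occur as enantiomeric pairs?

In a tetrahedral complex all four positions are equivalent and every pair of ligands is adjacent — there is no cis/trans distinction.
Only one geometric arrangement is possible.

0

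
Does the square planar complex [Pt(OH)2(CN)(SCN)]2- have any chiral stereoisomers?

In a square planar complex each vertex has one trans partner and two cis neighbours.
The distinct arrangements are (2 in all): OH cis; OH trans.
Each arrangement has an internal mirror plane or centre of symmetry, so none is chiral.

no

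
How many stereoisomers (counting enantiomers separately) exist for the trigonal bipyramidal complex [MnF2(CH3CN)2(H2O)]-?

In a trigonal bipyramid the two axial positions differ from the three equatorial ones.
Systematic enumeration (placing each ligand type in turn and discarding arrangements equivalent by rotation or reflection) gives 5 geometric isomers.
One of these lacks any improper symmetry element and so occurs as an enantiomeric pair, giving 5 + 1 = 6 stereoisomers in total.

6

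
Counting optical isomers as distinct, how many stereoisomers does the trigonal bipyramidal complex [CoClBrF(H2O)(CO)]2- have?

20

In a trigonal bipyramid the two axial positions differ from the three equatorial ones.
Placing the ligands in turn and identifying arrangements related by rotation or reflection leaves 10 distinct geometric isomers.
Of these, 10 lack any improper symmetry element and so occur as enantiomeric pairs, giving 10 + 10 = 20 stereoisomers in total.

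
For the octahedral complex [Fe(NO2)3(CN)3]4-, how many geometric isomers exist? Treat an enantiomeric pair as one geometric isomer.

2

An octahedron has six vertices in three trans pairs; every non-trans pair is cis.
Working through the distinct placements yields 2 geometric isomers: NO2 mer; NO2 fac.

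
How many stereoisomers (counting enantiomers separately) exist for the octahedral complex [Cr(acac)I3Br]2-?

An octahedron has six vertices in three trans pairs; every non-trans pair is cis.
Each acac is bidentate and must span two cis positions.
There are 2 geometric isomers: I fac; I mer.
Each arrangement has an internal mirror plane or centre of symmetry, so none is chiral.

2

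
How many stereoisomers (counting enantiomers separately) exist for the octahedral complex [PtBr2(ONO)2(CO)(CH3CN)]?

8

An octahedron has six vertices in three trans pairs; every non-trans pair is cis.
The distinct arrangements are (6 in all): Br trans, ONO trans; Br trans, ONO cis; Br cis, ONO trans; Br cis, ONO cis (3 arrangements, 2 chiral).
Of these, 2 lack any improper symmetry element and so occur as enantiomeric pairs, giving 6 + 2 = 8 stereoisomers in total.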